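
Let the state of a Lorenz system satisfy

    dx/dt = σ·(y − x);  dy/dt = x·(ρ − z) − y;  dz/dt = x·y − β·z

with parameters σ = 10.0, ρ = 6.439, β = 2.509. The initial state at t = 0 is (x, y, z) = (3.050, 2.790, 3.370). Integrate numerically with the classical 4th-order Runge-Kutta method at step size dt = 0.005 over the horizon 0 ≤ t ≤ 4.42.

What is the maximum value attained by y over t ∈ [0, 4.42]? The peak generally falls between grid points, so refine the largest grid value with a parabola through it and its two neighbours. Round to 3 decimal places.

t=0.000: state=(3.050, 2.790, 3.370)
step 1 (dt=0.005): k1=(-2.600, 6.570, 0.054), k2=(-2.371, 6.534, 0.086), k3=(-2.377, 6.535, 0.087), k4=(-2.154, 6.500, 0.119); state += dt/6·(k1+2k2+2k3+k4)
t=0.005: state=(3.038, 2.823, 3.370)
t=0.010: state=(3.028, 2.855, 3.371)
t=0.015: state=(3.021, 2.887, 3.372)
continuing one RK4 step at a time; state shown every 40 steps (Δt=0.2):
t=0.200: state=(3.508, 3.970, 3.776)
t=0.400: state=(4.385, 4.707, 5.093)
t=0.600: state=(4.535, 4.354, 6.380)
t=0.800: state=(3.884, 3.503, 6.443)
t=1.000: state=(3.281, 3.090, 5.695)
t=1.200: state=(3.140, 3.180, 4.994)
t=1.400: state=(3.377, 3.555, 4.745)
t=1.600: state=(3.762, 3.944, 5.004)
t=1.800: state=(4.009, 4.058, 5.517)
t=2.000: state=(3.947, 3.849, 5.834)
t=2.200: state=(3.703, 3.580, 5.753)
t=2.400: state=(3.522, 3.472, 5.463)
t=2.600: state=(3.511, 3.546, 5.235)
t=2.800: state=(3.629, 3.702, 5.206)
t=3.000: state=(3.763, 3.815, 5.350)
t=3.200: state=(3.812, 3.808, 5.522)
t=3.400: state=(3.760, 3.717, 5.586)
t=3.600: state=(3.673, 3.634, 5.523)
t=3.800: state=(3.625, 3.617, 5.416)
t=4.000: state=(3.639, 3.659, 5.354)
t=4.200: state=(3.689, 3.715, 5.369)
t=4.400: state=(3.730, 3.742, 5.431)
t=4.420: state=(3.732, 3.742, 5.437)
largest grid value and its neighbours: y(0.430)=4.72894, y(0.435)=4.72973, y(0.440)=4.72972
parabola through these three points peaks at t≈0.437 with y≈4.72983

max y = 4.730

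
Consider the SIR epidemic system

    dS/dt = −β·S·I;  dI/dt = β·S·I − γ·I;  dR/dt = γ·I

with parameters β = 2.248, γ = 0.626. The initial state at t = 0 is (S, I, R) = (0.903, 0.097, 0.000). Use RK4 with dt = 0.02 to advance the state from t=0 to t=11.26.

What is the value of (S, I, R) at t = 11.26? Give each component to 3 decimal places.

(S, I, R) = (0.028, 0.004, 0.968)

t=0.000: state=(0.903, 0.097, 0.000)
step 1 (dt=0.02): k1=(-0.197, 0.136, 0.061), k2=(-0.199, 0.138, 0.062), k3=(-0.199, 0.138, 0.062), k4=(-0.202, 0.139, 0.062); state += dt/6·(k1+2k2+2k3+k4)
t=0.020: state=(0.899, 0.100, 0.001)
t=0.040: state=(0.895, 0.103, 0.002)
t=0.060: state=(0.891, 0.105, 0.004)
continuing one RK4 step at a time; state shown every 25 steps (Δt=0.5):
t=0.500: state=(0.774, 0.183, 0.043)
t=1.000: state=(0.593, 0.290, 0.117)
t=1.500: state=(0.408, 0.371, 0.222)
t=2.000: state=(0.264, 0.394, 0.343)
t=2.500: state=(0.171, 0.366, 0.463)
t=3.000: state=(0.117, 0.314, 0.569)
t=3.500: state=(0.085, 0.257, 0.659)
t=4.000: state=(0.066, 0.204, 0.730)
t=4.500: state=(0.053, 0.159, 0.787)
t=5.000: state=(0.046, 0.123, 0.831)
t=5.500: state=(0.040, 0.095, 0.865)
t=6.000: state=(0.037, 0.072, 0.891)
t=6.500: state=(0.034, 0.055, 0.911)
t=7.000: state=(0.032, 0.042, 0.926)
t=7.500: state=(0.031, 0.032, 0.937)
t=8.000: state=(0.030, 0.024, 0.946)
t=8.500: state=(0.030, 0.018, 0.952)
t=9.000: state=(0.029, 0.014, 0.957)
t=9.500: state=(0.029, 0.010, 0.961)
t=10.000: state=(0.028, 0.008, 0.964)
t=10.500: state=(0.028, 0.006, 0.966)
t=11.000: state=(0.028, 0.004, 0.968)
t=11.260: state=(0.028, 0.004, 0.968)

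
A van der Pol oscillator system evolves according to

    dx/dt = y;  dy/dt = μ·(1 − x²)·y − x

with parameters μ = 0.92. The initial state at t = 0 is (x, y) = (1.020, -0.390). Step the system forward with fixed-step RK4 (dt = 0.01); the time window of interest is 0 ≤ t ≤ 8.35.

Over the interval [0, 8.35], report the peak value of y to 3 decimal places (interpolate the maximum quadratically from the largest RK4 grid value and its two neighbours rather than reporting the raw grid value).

t=0.000: state=(1.020, -0.390)
step 1 (dt=0.01): k1=(-0.390, -1.006), k2=(-0.395, -1.005), k3=(-0.395, -1.005), k4=(-0.400, -1.004); state += dt/6·(k1+2k2+2k3+k4)
t=0.010: state=(1.016, -0.400)
t=0.020: state=(1.012, -0.410)
t=0.030: state=(1.008, -0.420)
continuing one RK4 step at a time; state shown every 50 steps (Δt=0.5):
t=0.500: state=(0.699, -0.905)
t=1.000: state=(0.088, -1.573)
t=1.500: state=(-0.860, -2.068)
t=2.000: state=(-1.671, -0.921)
t=2.500: state=(-1.805, 0.221)
t=3.000: state=(-1.568, 0.671)
t=3.500: state=(-1.148, 1.025)
t=4.000: state=(-0.503, 1.618)
t=4.500: state=(0.531, 2.497)
t=5.000: state=(1.677, 1.579)
t=5.500: state=(1.995, -0.069)
t=6.000: state=(1.808, -0.580)
t=6.500: state=(1.450, -0.852)
t=7.000: state=(0.936, -1.246)
t=7.500: state=(0.140, -2.012)
t=8.000: state=(-1.064, -2.532)
t=8.350: state=(-1.773, -1.336)
largest grid value and its neighbours: y(4.600)=2.56253, y(4.610)=2.56311, y(4.620)=2.56245
parabola through these three points peaks at t≈4.610 with y≈2.56311

max y = 2.563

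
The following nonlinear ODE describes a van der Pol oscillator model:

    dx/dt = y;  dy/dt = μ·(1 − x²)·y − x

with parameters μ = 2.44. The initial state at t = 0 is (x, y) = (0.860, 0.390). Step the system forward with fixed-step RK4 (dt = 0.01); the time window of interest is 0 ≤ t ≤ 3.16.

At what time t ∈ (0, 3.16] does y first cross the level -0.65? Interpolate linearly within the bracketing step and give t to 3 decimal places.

t=0.000: state=(0.860, 0.390)
step 1 (dt=0.01): k1=(0.390, -0.612), k2=(0.387, -0.619), k3=(0.387, -0.619), k4=(0.384, -0.626); state += dt/6·(k1+2k2+2k3+k4)
t=0.010: state=(0.864, 0.384)
t=0.020: state=(0.868, 0.377)
t=0.030: state=(0.871, 0.371)
continuing one RK4 step at a time; state shown every 20 steps (Δt=0.2):
t=0.200: state=(0.924, 0.243)
t=0.400: state=(0.955, 0.063)
t=0.600: state=(0.949, -0.129)
t=0.800: state=(0.903, -0.331)
t=1.000: state=(0.814, -0.560)
t=1.060: state=(0.778, -0.640)
next step: t=1.070: state=(0.772, -0.654) — y has crossed -0.65
linear interpolation between t=1.060 (-0.63981) and t=1.070 (-0.65386) → t≈1.067

t = 1.067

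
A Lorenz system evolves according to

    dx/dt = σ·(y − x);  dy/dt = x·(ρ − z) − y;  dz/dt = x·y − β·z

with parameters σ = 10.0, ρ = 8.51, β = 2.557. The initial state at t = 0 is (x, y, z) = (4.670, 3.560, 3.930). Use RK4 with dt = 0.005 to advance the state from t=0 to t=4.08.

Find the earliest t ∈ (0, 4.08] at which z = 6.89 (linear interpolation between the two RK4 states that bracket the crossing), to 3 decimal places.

t = 0.250

t=0.000: state=(4.670, 3.560, 3.930)
step 1 (dt=0.005): k1=(-11.100, 17.829, 6.576), k2=(-10.377, 17.581, 6.642), k3=(-10.401, 17.589, 6.645), k4=(-9.701, 17.349, 6.712); state += dt/6·(k1+2k2+2k3+k4)
t=0.005: state=(4.618, 3.648, 3.963)
t=0.010: state=(4.573, 3.734, 3.997)
t=0.015: state=(4.534, 3.817, 4.032)
continuing one RK4 step at a time; state shown every 40 steps (Δt=0.2):
t=0.200: state=(5.209, 5.964, 6.071)
t=0.250: state=(5.564, 6.206, 6.889)
next step: t=0.255: state=(5.596, 6.219, 6.973) — z has crossed 6.89
linear interpolation between t=0.250 (6.88870) and t=0.255 (6.97343) → t≈0.250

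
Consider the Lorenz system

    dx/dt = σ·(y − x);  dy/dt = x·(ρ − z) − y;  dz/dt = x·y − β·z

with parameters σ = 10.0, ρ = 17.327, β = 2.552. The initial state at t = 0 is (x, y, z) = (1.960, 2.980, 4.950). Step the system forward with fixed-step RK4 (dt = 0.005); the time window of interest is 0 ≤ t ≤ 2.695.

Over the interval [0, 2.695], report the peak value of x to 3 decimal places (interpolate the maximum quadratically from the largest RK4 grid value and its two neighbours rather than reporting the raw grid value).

t=0.000: state=(1.960, 2.980, 4.950)
step 1 (dt=0.005): k1=(10.200, 21.279, -6.792), k2=(10.477, 21.575, -6.567), k3=(10.477, 21.582, -6.565), k4=(10.755, 21.885, -6.335); state += dt/6·(k1+2k2+2k3+k4)
t=0.005: state=(2.012, 3.088, 4.917)
t=0.010: state=(2.068, 3.199, 4.887)
t=0.015: state=(2.126, 3.313, 4.859)
continuing one RK4 step at a time; state shown every 20 steps (Δt=0.1):
t=0.100: state=(3.584, 5.890, 4.907)
t=0.200: state=(6.736, 10.734, 7.627)
t=0.300: state=(10.895, 14.328, 16.359)
t=0.400: state=(11.335, 8.272, 25.028)
t=0.500: state=(6.439, 1.149, 22.835)
t=0.600: state=(2.398, -0.265, 17.775)
t=0.700: state=(0.774, -0.062, 13.746)
t=0.800: state=(0.339, 0.181, 10.652)
t=0.900: state=(0.316, 0.396, 8.261)
t=1.000: state=(0.478, 0.728, 6.419)
t=1.100: state=(0.851, 1.377, 5.034)
t=1.200: state=(1.624, 2.710, 4.120)
t=1.300: state=(3.212, 5.423, 4.050)
t=1.400: state=(6.293, 10.305, 6.456)
t=1.500: state=(10.740, 14.810, 15.054)
t=1.600: state=(11.894, 9.267, 25.228)
t=1.700: state=(6.871, 1.077, 23.602)
t=1.800: state=(2.355, -0.667, 18.273)
t=1.900: state=(0.486, -0.514, 14.089)
t=2.000: state=(-0.098, -0.416, 10.911)
t=2.100: state=(-0.336, -0.548, 8.463)
t=2.200: state=(-0.595, -0.929, 6.587)
t=2.300: state=(-1.071, -1.730, 5.199)
t=2.400: state=(-2.032, -3.374, 4.373)
t=2.500: state=(-3.969, -6.628, 4.702)
t=2.600: state=(-7.516, -11.879, 8.415)
t=2.695: state=(-11.479, -14.437, 17.976)
largest grid value and its neighbours: x(1.565)=12.31797, x(1.570)=12.31901, x(1.575)=12.29951
parabola through these three points peaks at t≈1.568 with x≈12.32108

max x = 12.321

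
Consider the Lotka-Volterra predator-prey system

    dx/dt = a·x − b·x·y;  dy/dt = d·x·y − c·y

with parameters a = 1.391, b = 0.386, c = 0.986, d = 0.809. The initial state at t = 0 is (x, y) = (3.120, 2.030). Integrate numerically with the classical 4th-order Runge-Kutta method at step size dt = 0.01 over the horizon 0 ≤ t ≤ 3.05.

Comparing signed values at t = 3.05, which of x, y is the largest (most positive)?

largest component: y

t=0.000: state=(3.120, 2.030)
step 1 (dt=0.01): k1=(1.895, 3.122), k2=(1.882, 3.162), k3=(1.882, 3.162), k4=(1.868, 3.202); state += dt/6·(k1+2k2+2k3+k4)
t=0.010: state=(3.139, 2.062)
t=0.020: state=(3.157, 2.094)
t=0.030: state=(3.176, 2.127)
continuing one RK4 step at a time; state shown every 10 steps (Δt=0.1):
t=0.100: state=(3.294, 2.385)
t=0.200: state=(3.424, 2.837)
t=0.300: state=(3.490, 3.401)
t=0.400: state=(3.472, 4.087)
t=0.500: state=(3.357, 4.884)
t=0.600: state=(3.142, 5.760)
t=0.700: state=(2.841, 6.652)
t=0.800: state=(2.485, 7.478)
t=0.900: state=(2.111, 8.161)
t=1.000: state=(1.753, 8.643)
t=1.100: state=(1.435, 8.907)
t=1.200: state=(1.167, 8.963)
t=1.300: state=(0.951, 8.845)
t=1.400: state=(0.780, 8.593)
t=1.500: state=(0.648, 8.247)
t=1.600: state=(0.545, 7.841)
t=1.700: state=(0.467, 7.400)
t=1.800: state=(0.407, 6.946)
t=1.900: state=(0.361, 6.492)
t=2.000: state=(0.326, 6.048)
t=2.100: state=(0.299, 5.620)
t=2.200: state=(0.279, 5.212)
t=2.300: state=(0.264, 4.827)
t=2.400: state=(0.253, 4.466)
t=2.500: state=(0.247, 4.130)
t=2.600: state=(0.243, 3.817)
t=2.700: state=(0.243, 3.527)
t=2.800: state=(0.245, 3.259)
t=2.900: state=(0.249, 3.013)
t=3.000: state=(0.256, 2.786)
t=3.050: state=(0.260, 2.680)
compare at T: x=0.260, y=2.680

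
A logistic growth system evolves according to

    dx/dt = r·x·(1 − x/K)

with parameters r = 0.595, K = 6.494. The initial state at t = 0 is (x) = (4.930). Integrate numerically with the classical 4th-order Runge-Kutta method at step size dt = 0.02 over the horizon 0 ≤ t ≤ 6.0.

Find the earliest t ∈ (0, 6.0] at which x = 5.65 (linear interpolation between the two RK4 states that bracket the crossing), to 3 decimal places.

t = 1.266

t=0.000: state=(4.930)
step 1 (dt=0.02): k1=(0.706), k2=(0.704), k3=(0.704), k4=(0.702); state += dt/6·(k1+2k2+2k3+k4)
t=0.020: state=(4.944)
t=0.040: state=(4.958)
t=0.060: state=(4.972)
continuing one RK4 step at a time; state shown every 10 steps (Δt=0.2):
t=0.200: state=(5.067)
t=0.400: state=(5.195)
t=0.600: state=(5.314)
t=0.800: state=(5.425)
t=1.000: state=(5.527)
t=1.200: state=(5.621)
t=1.260: state=(5.647)
next step: t=1.280: state=(5.656) — x has crossed 5.65
linear interpolation between t=1.260 (5.64745) and t=1.280 (5.65617) → t≈1.266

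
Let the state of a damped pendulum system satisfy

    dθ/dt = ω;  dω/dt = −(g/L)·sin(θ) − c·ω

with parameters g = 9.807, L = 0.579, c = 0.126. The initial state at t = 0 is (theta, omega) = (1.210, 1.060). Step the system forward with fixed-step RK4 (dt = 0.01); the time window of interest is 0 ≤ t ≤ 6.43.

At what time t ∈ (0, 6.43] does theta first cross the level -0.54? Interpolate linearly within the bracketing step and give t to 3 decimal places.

t=0.000: state=(1.210, 1.060)
step 1 (dt=0.01): k1=(1.060, -15.981), k2=(0.980, -16.002), k3=(0.980, -16.000), k4=(0.900, -16.019); state += dt/6·(k1+2k2+2k3+k4)
t=0.010: state=(1.220, 0.900)
t=0.020: state=(1.228, 0.740)
t=0.030: state=(1.235, 0.579)
continuing one RK4 step at a time; state shown every 25 steps (Δt=0.25):
t=0.250: state=(0.980, -2.809)
t=0.500: state=(-0.034, -4.672)
t=0.610: state=(-0.524, -4.093)
next step: t=0.620: state=(-0.564, -4.000) — theta has crossed -0.54
linear interpolation between t=0.610 (-0.52395) and t=0.620 (-0.56442) → t≈0.614

t = 0.614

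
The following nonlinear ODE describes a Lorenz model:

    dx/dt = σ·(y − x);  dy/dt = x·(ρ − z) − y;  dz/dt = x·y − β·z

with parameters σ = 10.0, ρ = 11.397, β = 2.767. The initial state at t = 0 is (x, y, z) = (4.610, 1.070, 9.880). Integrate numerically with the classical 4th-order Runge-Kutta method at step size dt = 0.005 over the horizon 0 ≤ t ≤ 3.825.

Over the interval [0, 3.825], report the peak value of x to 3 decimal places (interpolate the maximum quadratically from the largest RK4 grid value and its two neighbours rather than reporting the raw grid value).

t=0.000: state=(4.610, 1.070, 9.880)
step 1 (dt=0.005): k1=(-35.400, 5.923, -22.405), k2=(-34.367, 6.028, -22.278), k3=(-34.390, 6.030, -22.275), k4=(-33.379, 6.127, -22.147); state += dt/6·(k1+2k2+2k3+k4)
t=0.005: state=(4.438, 1.100, 9.769)
t=0.010: state=(4.276, 1.131, 9.659)
t=0.015: state=(4.123, 1.163, 9.550)
continuing one RK4 step at a time; state shown every 40 steps (Δt=0.2):
t=0.200: state=(2.367, 2.573, 6.444)
t=0.400: state=(3.921, 5.210, 5.564)
t=0.600: state=(7.006, 8.370, 9.444)
t=0.800: state=(6.987, 5.565, 13.905)
t=1.000: state=(4.033, 3.058, 11.188)
t=1.200: state=(3.430, 3.696, 8.178)
t=1.400: state=(4.762, 5.750, 7.676)
t=1.600: state=(6.643, 7.210, 10.551)
t=1.800: state=(6.156, 5.252, 12.524)
t=2.000: state=(4.469, 3.945, 10.669)
t=2.200: state=(4.295, 4.598, 8.858)
t=2.400: state=(5.374, 6.033, 9.100)
t=2.600: state=(6.259, 6.319, 11.072)
t=2.800: state=(5.581, 5.010, 11.561)
t=3.000: state=(4.713, 4.520, 10.233)
t=3.200: state=(4.864, 5.167, 9.368)
t=3.400: state=(5.620, 5.968, 9.968)
t=3.600: state=(5.873, 5.741, 11.065)
t=3.800: state=(5.309, 4.989, 10.928)
t=3.825: state=(5.231, 4.933, 10.829)
largest grid value and its neighbours: x(0.695)=7.76346, x(0.700)=7.76583, x(0.705)=7.76395
parabola through these three points peaks at t≈0.700 with x≈7.76584

max x = 7.766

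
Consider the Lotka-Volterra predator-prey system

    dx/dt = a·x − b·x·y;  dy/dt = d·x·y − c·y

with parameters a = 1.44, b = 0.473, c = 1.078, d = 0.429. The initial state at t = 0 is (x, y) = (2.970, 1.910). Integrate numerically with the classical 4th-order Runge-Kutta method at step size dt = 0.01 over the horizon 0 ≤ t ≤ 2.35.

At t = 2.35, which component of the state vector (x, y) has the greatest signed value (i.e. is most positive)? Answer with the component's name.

t=0.000: state=(2.970, 1.910)
step 1 (dt=0.01): k1=(1.594, 0.375), k2=(1.595, 0.382), k3=(1.595, 0.382), k4=(1.597, 0.388); state += dt/6·(k1+2k2+2k3+k4)
t=0.010: state=(2.986, 1.914)
t=0.020: state=(3.002, 1.918)
t=0.030: state=(3.018, 1.922)
continuing one RK4 step at a time; state shown every 10 steps (Δt=0.1):
t=0.100: state=(3.131, 1.955)
t=0.200: state=(3.292, 2.014)
t=0.300: state=(3.450, 2.090)
t=0.400: state=(3.602, 2.182)
t=0.500: state=(3.742, 2.294)
t=0.600: state=(3.866, 2.425)
t=0.700: state=(3.967, 2.575)
t=0.800: state=(4.040, 2.746)
t=0.900: state=(4.079, 2.935)
t=1.000: state=(4.081, 3.139)
t=1.100: state=(4.042, 3.355)
t=1.200: state=(3.963, 3.577)
t=1.300: state=(3.844, 3.798)
t=1.400: state=(3.691, 4.008)
t=1.500: state=(3.510, 4.200)
t=1.600: state=(3.310, 4.365)
t=1.700: state=(3.099, 4.496)
t=1.800: state=(2.887, 4.590)
t=1.900: state=(2.680, 4.643)
t=2.000: state=(2.483, 4.657)
t=2.100: state=(2.302, 4.632)
t=2.200: state=(2.138, 4.574)
t=2.300: state=(1.993, 4.487)
t=2.350: state=(1.927, 4.434)
compare at T: x=1.927, y=4.434

largest component: y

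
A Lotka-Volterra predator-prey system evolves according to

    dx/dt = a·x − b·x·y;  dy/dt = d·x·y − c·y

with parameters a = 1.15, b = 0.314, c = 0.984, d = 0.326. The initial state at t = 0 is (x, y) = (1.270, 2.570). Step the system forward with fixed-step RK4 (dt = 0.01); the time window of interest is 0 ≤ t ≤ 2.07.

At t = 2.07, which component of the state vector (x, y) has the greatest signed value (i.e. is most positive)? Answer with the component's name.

t=0.000: state=(1.270, 2.570)
step 1 (dt=0.01): k1=(0.436, -1.465), k2=(0.439, -1.459), k3=(0.439, -1.459), k4=(0.443, -1.453); state += dt/6·(k1+2k2+2k3+k4)
t=0.010: state=(1.274, 2.555)
t=0.020: state=(1.279, 2.541)
t=0.030: state=(1.283, 2.527)
continuing one RK4 step at a time; state shown every 10 steps (Δt=0.1):
t=0.100: state=(1.317, 2.429)
t=0.200: state=(1.372, 2.300)
t=0.300: state=(1.435, 2.182)
t=0.400: state=(1.506, 2.075)
t=0.500: state=(1.585, 1.978)
t=0.600: state=(1.673, 1.890)
t=0.700: state=(1.771, 1.812)
t=0.800: state=(1.879, 1.743)
t=0.900: state=(1.998, 1.682)
t=1.000: state=(2.128, 1.631)
t=1.100: state=(2.270, 1.588)
t=1.200: state=(2.424, 1.553)
t=1.300: state=(2.591, 1.527)
t=1.400: state=(2.772, 1.511)
t=1.500: state=(2.966, 1.503)
t=1.600: state=(3.174, 1.506)
t=1.700: state=(3.396, 1.519)
t=1.800: state=(3.631, 1.543)
t=1.900: state=(3.878, 1.581)
t=2.000: state=(4.137, 1.633)
t=2.070: state=(4.324, 1.678)
compare at T: x=4.324, y=1.678

largest component: x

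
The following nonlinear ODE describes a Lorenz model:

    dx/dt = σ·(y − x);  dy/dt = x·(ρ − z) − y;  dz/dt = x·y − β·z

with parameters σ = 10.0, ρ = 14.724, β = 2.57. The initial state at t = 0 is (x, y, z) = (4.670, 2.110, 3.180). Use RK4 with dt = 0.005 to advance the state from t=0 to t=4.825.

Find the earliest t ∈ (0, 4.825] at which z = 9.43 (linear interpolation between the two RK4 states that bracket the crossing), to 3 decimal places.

t = 0.221

t=0.000: state=(4.670, 2.110, 3.180)
step 1 (dt=0.005): k1=(-25.600, 51.800, 1.681), k2=(-23.665, 50.913, 2.132), k3=(-23.736, 50.966, 2.129), k4=(-21.865, 50.127, 2.563); state += dt/6·(k1+2k2+2k3+k4)
t=0.005: state=(4.551, 2.365, 3.191)
t=0.010: state=(4.451, 2.612, 3.206)
t=0.015: state=(4.367, 2.852, 3.224)
continuing one RK4 step at a time; state shown every 40 steps (Δt=0.2):
t=0.200: state=(7.488, 10.913, 8.014)
t=0.220: state=(8.178, 11.636, 9.338)
next step: t=0.225: state=(8.351, 11.793, 9.700) — z has crossed 9.43
linear interpolation between t=0.220 (9.33772) and t=0.225 (9.69956) → t≈0.221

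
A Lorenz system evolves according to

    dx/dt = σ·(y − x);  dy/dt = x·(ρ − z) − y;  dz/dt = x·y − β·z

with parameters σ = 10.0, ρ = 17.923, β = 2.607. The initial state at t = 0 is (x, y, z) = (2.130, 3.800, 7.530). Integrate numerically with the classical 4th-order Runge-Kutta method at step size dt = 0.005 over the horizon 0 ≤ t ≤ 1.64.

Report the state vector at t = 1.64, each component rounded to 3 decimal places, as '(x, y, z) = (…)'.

(x, y, z) = (1.932, 1.481, 13.674)

t=0.000: state=(2.130, 3.800, 7.530)
step 1 (dt=0.005): k1=(16.700, 18.337, -11.537), k2=(16.741, 18.788, -11.203), k3=(16.751, 18.786, -11.203), k4=(16.802, 19.238, -10.864); state += dt/6·(k1+2k2+2k3+k4)
t=0.005: state=(2.214, 3.894, 7.474)
t=0.010: state=(2.298, 3.992, 7.421)
t=0.015: state=(2.383, 4.095, 7.372)
continuing one RK4 step at a time; state shown every 20 steps (Δt=0.1):
t=0.100: state=(4.105, 6.568, 7.227)
t=0.200: state=(7.245, 11.005, 10.035)
t=0.300: state=(10.815, 13.350, 18.129)
t=0.400: state=(10.618, 7.533, 24.706)
t=0.500: state=(6.278, 1.808, 22.271)
t=0.600: state=(2.902, 0.710, 17.565)
t=0.700: state=(1.630, 1.090, 13.691)
t=0.800: state=(1.541, 1.822, 10.741)
t=0.900: state=(2.141, 3.076, 8.664)
t=1.000: state=(3.509, 5.383, 7.717)
t=1.100: state=(6.028, 9.213, 9.029)
t=1.200: state=(9.542, 12.888, 14.898)
t=1.300: state=(11.113, 10.188, 22.974)
t=1.400: state=(7.972, 3.566, 23.497)
t=1.500: state=(4.085, 1.156, 19.173)
t=1.600: state=(2.211, 1.244, 15.060)
t=1.640: state=(1.932, 1.481, 13.674)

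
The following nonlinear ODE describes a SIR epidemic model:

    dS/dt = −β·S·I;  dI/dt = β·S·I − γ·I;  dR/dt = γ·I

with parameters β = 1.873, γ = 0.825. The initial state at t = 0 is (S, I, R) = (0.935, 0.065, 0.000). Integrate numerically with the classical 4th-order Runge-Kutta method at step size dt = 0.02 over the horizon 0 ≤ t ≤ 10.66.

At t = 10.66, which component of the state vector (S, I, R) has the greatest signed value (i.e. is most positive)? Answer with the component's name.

largest component: R

t=0.000: state=(0.935, 0.065, 0.000)
step 1 (dt=0.02): k1=(-0.114, 0.060, 0.054), k2=(-0.115, 0.061, 0.054), k3=(-0.115, 0.061, 0.054), k4=(-0.116, 0.061, 0.055); state += dt/6·(k1+2k2+2k3+k4)
t=0.020: state=(0.933, 0.066, 0.001)
t=0.040: state=(0.930, 0.067, 0.002)
t=0.060: state=(0.928, 0.069, 0.003)
continuing one RK4 step at a time; state shown every 25 steps (Δt=0.5):
t=0.500: state=(0.866, 0.100, 0.034)
t=1.000: state=(0.773, 0.143, 0.084)
t=1.500: state=(0.662, 0.186, 0.152)
t=2.000: state=(0.548, 0.217, 0.235)
t=2.500: state=(0.444, 0.228, 0.328)
t=3.000: state=(0.360, 0.220, 0.421)
t=3.500: state=(0.296, 0.197, 0.507)
t=4.000: state=(0.249, 0.168, 0.583)
t=4.500: state=(0.216, 0.138, 0.646)
t=5.000: state=(0.192, 0.111, 0.697)
t=5.500: state=(0.175, 0.087, 0.738)
t=6.000: state=(0.163, 0.068, 0.770)
t=6.500: state=(0.154, 0.052, 0.794)
t=7.000: state=(0.148, 0.040, 0.813)
t=7.500: state=(0.143, 0.030, 0.827)
t=8.000: state=(0.140, 0.023, 0.838)
t=8.500: state=(0.137, 0.017, 0.846)
t=9.000: state=(0.135, 0.013, 0.852)
t=9.500: state=(0.134, 0.010, 0.857)
t=10.000: state=(0.133, 0.007, 0.860)
t=10.500: state=(0.132, 0.005, 0.863)
t=10.660: state=(0.132, 0.005, 0.863)
compare at T: S=0.132, I=0.005, R=0.863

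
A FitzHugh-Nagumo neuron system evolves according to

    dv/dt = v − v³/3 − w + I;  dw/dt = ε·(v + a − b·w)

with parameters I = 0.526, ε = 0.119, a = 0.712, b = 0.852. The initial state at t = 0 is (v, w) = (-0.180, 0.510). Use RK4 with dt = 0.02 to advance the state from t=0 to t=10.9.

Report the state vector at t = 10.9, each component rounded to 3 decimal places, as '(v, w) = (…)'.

(v, w) = (-1.043, -0.231)

t=0.000: state=(-0.180, 0.510)
step 1 (dt=0.02): k1=(-0.162, 0.012), k2=(-0.164, 0.011), k3=(-0.164, 0.011), k4=(-0.165, 0.011); state += dt/6·(k1+2k2+2k3+k4)
t=0.020: state=(-0.183, 0.510)
t=0.040: state=(-0.187, 0.510)
t=0.060: state=(-0.190, 0.511)
continuing one RK4 step at a time; state shown every 25 steps (Δt=0.5):
t=0.500: state=(-0.285, 0.513)
t=1.000: state=(-0.450, 0.508)
t=1.500: state=(-0.688, 0.491)
t=2.000: state=(-0.980, 0.460)
t=2.500: state=(-1.258, 0.413)
t=3.000: state=(-1.446, 0.355)
t=3.500: state=(-1.534, 0.292)
t=4.000: state=(-1.556, 0.229)
t=4.500: state=(-1.545, 0.169)
t=5.000: state=(-1.519, 0.113)
t=5.500: state=(-1.485, 0.062)
t=6.000: state=(-1.448, 0.015)
t=6.500: state=(-1.410, -0.028)
t=7.000: state=(-1.371, -0.066)
t=7.500: state=(-1.331, -0.099)
t=8.000: state=(-1.290, -0.129)
t=8.500: state=(-1.250, -0.155)
t=9.000: state=(-1.208, -0.177)
t=9.500: state=(-1.166, -0.196)
t=10.000: state=(-1.123, -0.212)
t=10.500: state=(-1.079, -0.224)
t=10.900: state=(-1.043, -0.231)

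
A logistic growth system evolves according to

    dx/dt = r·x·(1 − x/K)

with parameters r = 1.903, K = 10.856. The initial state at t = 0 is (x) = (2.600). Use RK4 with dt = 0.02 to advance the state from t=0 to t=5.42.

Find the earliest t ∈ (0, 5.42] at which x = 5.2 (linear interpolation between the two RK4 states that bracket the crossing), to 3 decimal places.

t = 0.563

t=0.000: state=(2.600)
step 1 (dt=0.02): k1=(3.763), k2=(3.800), k3=(3.800), k4=(3.837); state += dt/6·(k1+2k2+2k3+k4)
t=0.020: state=(2.676)
t=0.040: state=(2.753)
t=0.060: state=(2.832)
continuing one RK4 step at a time; state shown every 10 steps (Δt=0.2):
t=0.200: state=(3.424)
t=0.400: state=(4.372)
t=0.560: state=(5.185)
next step: t=0.580: state=(5.288) — x has crossed 5.2
linear interpolation between t=0.560 (5.18459) and t=0.580 (5.28775) → t≈0.563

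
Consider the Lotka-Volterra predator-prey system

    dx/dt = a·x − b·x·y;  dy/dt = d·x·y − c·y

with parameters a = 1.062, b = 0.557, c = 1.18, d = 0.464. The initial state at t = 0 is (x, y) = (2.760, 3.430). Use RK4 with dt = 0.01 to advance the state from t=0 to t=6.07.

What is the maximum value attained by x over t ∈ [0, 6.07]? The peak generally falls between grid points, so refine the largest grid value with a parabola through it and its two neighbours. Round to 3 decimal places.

t=0.000: state=(2.760, 3.430)
step 1 (dt=0.01): k1=(-2.342, 0.345), k2=(-2.335, 0.327), k3=(-2.334, 0.327), k4=(-2.327, 0.308); state += dt/6·(k1+2k2+2k3+k4)
t=0.010: state=(2.737, 3.433)
t=0.020: state=(2.713, 3.436)
t=0.030: state=(2.690, 3.439)
continuing one RK4 step at a time; state shown every 20 steps (Δt=0.2):
t=0.200: state=(2.326, 3.428)
t=0.400: state=(1.976, 3.303)
t=0.600: state=(1.710, 3.093)
t=0.800: state=(1.519, 2.837)
t=1.000: state=(1.391, 2.563)
t=1.200: state=(1.312, 2.294)
t=1.400: state=(1.275, 2.042)
t=1.600: state=(1.272, 1.815)
t=1.800: state=(1.300, 1.615)
t=2.000: state=(1.356, 1.442)
t=2.200: state=(1.440, 1.296)
t=2.400: state=(1.552, 1.176)
t=2.600: state=(1.693, 1.080)
t=2.800: state=(1.865, 1.005)
t=3.000: state=(2.068, 0.953)
t=3.200: state=(2.305, 0.922)
t=3.400: state=(2.574, 0.912)
t=3.600: state=(2.873, 0.928)
t=3.800: state=(3.198, 0.971)
t=4.000: state=(3.535, 1.048)
t=4.200: state=(3.866, 1.167)
t=4.400: state=(4.160, 1.338)
t=4.600: state=(4.378, 1.572)
t=4.800: state=(4.471, 1.874)
t=5.000: state=(4.400, 2.236)
t=5.200: state=(4.150, 2.630)
t=5.400: state=(3.748, 2.999)
t=5.600: state=(3.264, 3.281)
t=5.800: state=(2.774, 3.428)
t=6.000: state=(2.338, 3.430)
t=6.070: state=(2.205, 3.400)
largest grid value and its neighbours: x(4.810)=4.47177, x(4.820)=4.47196, x(4.830)=4.47173
parabola through these three points peaks at t≈4.820 with x≈4.47196

max x = 4.472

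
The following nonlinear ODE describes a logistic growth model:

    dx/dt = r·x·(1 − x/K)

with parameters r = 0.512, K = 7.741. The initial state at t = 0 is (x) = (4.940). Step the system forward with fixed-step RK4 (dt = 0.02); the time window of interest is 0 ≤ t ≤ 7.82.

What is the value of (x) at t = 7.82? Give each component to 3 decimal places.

(x) = (7.662)

t=0.000: state=(4.940)
step 1 (dt=0.02): k1=(0.915), k2=(0.914), k3=(0.914), k4=(0.913); state += dt/6·(k1+2k2+2k3+k4)
t=0.020: state=(4.958)
t=0.040: state=(4.977)
t=0.060: state=(4.995)
continuing one RK4 step at a time; state shown every 25 steps (Δt=0.5):
t=0.500: state=(5.380)
t=1.000: state=(5.778)
t=1.500: state=(6.129)
t=2.000: state=(6.431)
t=2.500: state=(6.687)
t=3.000: state=(6.899)
t=3.500: state=(7.073)
t=4.000: state=(7.213)
t=4.500: state=(7.326)
t=5.000: state=(7.416)
t=5.500: state=(7.487)
t=6.000: state=(7.543)
t=6.500: state=(7.587)
t=7.000: state=(7.621)
t=7.500: state=(7.648)
t=7.820: state=(7.662)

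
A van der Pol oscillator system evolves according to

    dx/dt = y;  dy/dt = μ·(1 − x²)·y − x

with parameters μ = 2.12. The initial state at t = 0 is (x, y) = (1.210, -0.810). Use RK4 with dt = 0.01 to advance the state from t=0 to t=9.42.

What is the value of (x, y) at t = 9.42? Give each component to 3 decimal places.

(x, y) = (-2.008, -0.282)

t=0.000: state=(1.210, -0.810)
step 1 (dt=0.01): k1=(-0.810, -0.413), k2=(-0.812, -0.424), k3=(-0.812, -0.424), k4=(-0.814, -0.435); state += dt/6·(k1+2k2+2k3+k4)
t=0.010: state=(1.202, -0.814)
t=0.020: state=(1.194, -0.819)
t=0.030: state=(1.186, -0.823)
continuing one RK4 step at a time; state shown every 50 steps (Δt=0.5):
t=0.500: state=(0.700, -1.370)
t=1.000: state=(-0.448, -3.608)
t=1.500: state=(-1.954, -0.922)
t=2.000: state=(-1.984, 0.264)
t=2.500: state=(-1.828, 0.346)
t=3.000: state=(-1.639, 0.412)
t=3.500: state=(-1.408, 0.526)
t=4.000: state=(-1.092, 0.774)
t=4.500: state=(-0.554, 1.541)
t=5.000: state=(0.763, 3.900)
t=5.500: state=(1.995, 0.435)
t=6.000: state=(1.950, -0.288)
t=6.500: state=(1.787, -0.359)
t=7.000: state=(1.590, -0.432)
t=7.500: state=(1.345, -0.566)
t=8.000: state=(0.997, -0.877)
t=8.500: state=(0.354, -1.929)
t=9.000: state=(-1.218, -3.787)
t=9.420: state=(-2.008, -0.282)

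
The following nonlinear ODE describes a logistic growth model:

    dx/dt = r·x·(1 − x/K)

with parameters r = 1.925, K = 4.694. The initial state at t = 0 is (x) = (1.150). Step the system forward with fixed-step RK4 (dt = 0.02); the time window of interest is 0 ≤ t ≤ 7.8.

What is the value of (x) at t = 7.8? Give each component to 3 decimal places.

(x) = (4.694)

t=0.000: state=(1.150)
step 1 (dt=0.02): k1=(1.671), k2=(1.688), k3=(1.688), k4=(1.704); state += dt/6·(k1+2k2+2k3+k4)
t=0.020: state=(1.184)
t=0.040: state=(1.218)
t=0.060: state=(1.253)
continuing one RK4 step at a time; state shown every 25 steps (Δt=0.5):
t=0.500: state=(2.156)
t=1.000: state=(3.238)
t=1.500: state=(4.006)
t=2.000: state=(4.405)
t=2.500: state=(4.579)
t=3.000: state=(4.650)
t=3.500: state=(4.677)
t=4.000: state=(4.687)
t=4.500: state=(4.691)
t=5.000: state=(4.693)
t=5.500: state=(4.694)
t=6.000: state=(4.694)
t=6.500: state=(4.694)
t=7.000: state=(4.694)
t=7.500: state=(4.694)
t=7.800: state=(4.694)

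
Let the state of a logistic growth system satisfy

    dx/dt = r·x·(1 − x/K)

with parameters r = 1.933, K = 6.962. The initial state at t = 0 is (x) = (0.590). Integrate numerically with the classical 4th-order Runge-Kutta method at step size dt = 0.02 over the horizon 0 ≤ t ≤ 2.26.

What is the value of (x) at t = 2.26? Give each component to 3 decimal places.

t=0.000: state=(0.590)
step 1 (dt=0.02): k1=(1.044), k2=(1.061), k3=(1.061), k4=(1.078); state += dt/6·(k1+2k2+2k3+k4)
t=0.020: state=(0.611)
t=0.040: state=(0.633)
t=0.060: state=(0.656)
continuing one RK4 step at a time; state shown every 5 steps (Δt=0.1):
t=0.100: state=(0.703)
t=0.200: state=(0.835)
t=0.300: state=(0.988)
t=0.400: state=(1.163)
t=0.500: state=(1.363)
t=0.600: state=(1.587)
t=0.700: state=(1.836)
t=0.800: state=(2.109)
t=0.900: state=(2.404)
t=1.000: state=(2.716)
t=1.100: state=(3.043)
t=1.200: state=(3.377)
t=1.300: state=(3.713)
t=1.400: state=(4.045)
t=1.500: state=(4.366)
t=1.600: state=(4.672)
t=1.700: state=(4.959)
t=1.800: state=(5.223)
t=1.900: state=(5.463)
t=2.000: state=(5.678)
t=2.100: state=(5.868)
t=2.200: state=(6.035)
t=2.260: state=(6.124)

(x) = (6.124)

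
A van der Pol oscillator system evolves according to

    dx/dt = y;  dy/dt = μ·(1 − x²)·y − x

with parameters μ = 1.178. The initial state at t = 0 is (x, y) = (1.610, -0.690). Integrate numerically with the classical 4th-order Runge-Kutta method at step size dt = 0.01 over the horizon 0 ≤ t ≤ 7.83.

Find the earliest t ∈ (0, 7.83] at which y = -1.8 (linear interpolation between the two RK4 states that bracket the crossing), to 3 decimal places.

t=0.000: state=(1.610, -0.690)
step 1 (dt=0.01): k1=(-0.690, -0.316), k2=(-0.692, -0.319), k3=(-0.692, -0.319), k4=(-0.693, -0.321); state += dt/6·(k1+2k2+2k3+k4)
t=0.010: state=(1.603, -0.693)
t=0.020: state=(1.596, -0.696)
t=0.030: state=(1.589, -0.700)
continuing one RK4 step at a time; state shown every 50 steps (Δt=0.5):
t=0.500: state=(1.213, -0.930)
t=1.000: state=(0.629, -1.487)
t=1.160: state=(0.367, -1.798)
next step: t=1.170: state=(0.349, -1.820) — y has crossed -1.8
linear interpolation between t=1.160 (-1.79764) and t=1.170 (-1.81980) → t≈1.161

t = 1.161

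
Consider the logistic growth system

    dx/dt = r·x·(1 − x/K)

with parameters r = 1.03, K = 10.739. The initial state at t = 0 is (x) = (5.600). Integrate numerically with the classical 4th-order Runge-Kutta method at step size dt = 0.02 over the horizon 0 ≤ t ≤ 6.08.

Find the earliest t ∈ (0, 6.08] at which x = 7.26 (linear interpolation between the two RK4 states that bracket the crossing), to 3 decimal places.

t = 0.631

t=0.000: state=(5.600)
step 1 (dt=0.02): k1=(2.760), k2=(2.759), k3=(2.759), k4=(2.757); state += dt/6·(k1+2k2+2k3+k4)
t=0.020: state=(5.655)
t=0.040: state=(5.710)
t=0.060: state=(5.765)
continuing one RK4 step at a time; state shown every 10 steps (Δt=0.2):
t=0.200: state=(6.148)
t=0.400: state=(6.679)
t=0.600: state=(7.185)
t=0.620: state=(7.234)
next step: t=0.640: state=(7.282) — x has crossed 7.26
linear interpolation between t=0.620 (7.23378) and t=0.640 (7.28224) → t≈0.631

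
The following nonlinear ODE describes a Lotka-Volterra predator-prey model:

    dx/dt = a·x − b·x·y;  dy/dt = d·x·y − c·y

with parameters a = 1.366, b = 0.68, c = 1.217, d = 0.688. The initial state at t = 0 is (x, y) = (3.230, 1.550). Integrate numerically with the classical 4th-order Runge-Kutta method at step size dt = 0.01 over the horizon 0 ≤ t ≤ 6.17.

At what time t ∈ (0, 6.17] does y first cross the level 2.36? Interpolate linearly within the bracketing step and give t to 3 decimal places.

t = 0.392

t=0.000: state=(3.230, 1.550)
step 1 (dt=0.01): k1=(1.008, 1.558), k2=(0.992, 1.571), k3=(0.992, 1.571), k4=(0.976, 1.585); state += dt/6·(k1+2k2+2k3+k4)
t=0.010: state=(3.240, 1.566)
t=0.020: state=(3.250, 1.582)
t=0.030: state=(3.259, 1.598)
continuing one RK4 step at a time; state shown every 20 steps (Δt=0.2):
t=0.200: state=(3.358, 1.915)
t=0.390: state=(3.306, 2.354)
next step: t=0.400: state=(3.298, 2.379) — y has crossed 2.36
linear interpolation between t=0.390 (2.35442) and t=0.400 (2.37939) → t≈0.392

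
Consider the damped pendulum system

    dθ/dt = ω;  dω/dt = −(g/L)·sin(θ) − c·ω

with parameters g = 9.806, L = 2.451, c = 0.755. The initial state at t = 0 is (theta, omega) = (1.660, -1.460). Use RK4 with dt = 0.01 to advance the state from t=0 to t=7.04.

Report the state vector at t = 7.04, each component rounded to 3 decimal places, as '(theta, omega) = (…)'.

(theta, omega) = (0.050, -0.215)

t=0.000: state=(1.660, -1.460)
step 1 (dt=0.01): k1=(-1.460, -2.883), k2=(-1.474, -2.874), k3=(-1.474, -2.874), k4=(-1.489, -2.866); state += dt/6·(k1+2k2+2k3+k4)
t=0.010: state=(1.645, -1.489)
t=0.020: state=(1.630, -1.517)
t=0.030: state=(1.615, -1.546)
continuing one RK4 step at a time; state shown every 25 steps (Δt=0.25):
t=0.250: state=(1.211, -2.105)
t=0.500: state=(0.632, -2.458)
t=0.750: state=(0.024, -2.313)
t=1.000: state=(-0.484, -1.691)
t=1.250: state=(-0.803, -0.839)
t=1.500: state=(-0.905, 0.003)
t=1.750: state=(-0.813, 0.700)
t=2.000: state=(-0.574, 1.165)
t=2.250: state=(-0.256, 1.329)
t=2.500: state=(0.064, 1.180)
t=2.750: state=(0.315, 0.795)
t=3.000: state=(0.453, 0.307)
t=3.250: state=(0.470, -0.160)
t=3.500: state=(0.383, -0.514)
t=3.750: state=(0.227, -0.700)
t=4.000: state=(0.048, -0.702)
t=4.250: state=(-0.111, -0.547)
t=4.500: state=(-0.218, -0.298)
t=4.750: state=(-0.258, -0.026)
t=5.000: state=(-0.234, 0.204)
t=5.250: state=(-0.163, 0.351)
t=5.500: state=(-0.068, 0.395)
t=5.750: state=(0.026, 0.343)
t=6.000: state=(0.098, 0.224)
t=6.250: state=(0.136, 0.076)
t=6.500: state=(0.137, -0.064)
t=6.750: state=(0.107, -0.165)
t=7.000: state=(0.059, -0.213)
t=7.040: state=(0.050, -0.215)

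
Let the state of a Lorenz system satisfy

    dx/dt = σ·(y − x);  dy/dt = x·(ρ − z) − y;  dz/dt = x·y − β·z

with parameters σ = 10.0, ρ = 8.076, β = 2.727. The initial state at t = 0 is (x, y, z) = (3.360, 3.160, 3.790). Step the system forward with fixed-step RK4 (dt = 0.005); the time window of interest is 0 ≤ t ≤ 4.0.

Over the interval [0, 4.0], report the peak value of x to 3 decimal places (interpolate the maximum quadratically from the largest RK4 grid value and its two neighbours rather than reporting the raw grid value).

max x = 5.866

t=0.000: state=(3.360, 3.160, 3.790)
step 1 (dt=0.005): k1=(-2.000, 11.241, 0.282), k2=(-1.669, 11.189, 0.359), k3=(-1.679, 11.192, 0.361), k4=(-1.356, 11.143, 0.438); state += dt/6·(k1+2k2+2k3+k4)
t=0.005: state=(3.352, 3.216, 3.792)
t=0.010: state=(3.346, 3.271, 3.794)
t=0.015: state=(3.344, 3.327, 3.798)
continuing one RK4 step at a time; state shown every 40 steps (Δt=0.2):
t=0.200: state=(4.393, 5.252, 4.733)
t=0.400: state=(5.795, 6.095, 7.559)
t=0.600: state=(5.205, 4.465, 9.023)
t=0.800: state=(3.799, 3.297, 7.757)
t=1.000: state=(3.369, 3.416, 6.253)
t=1.200: state=(3.836, 4.215, 5.730)
t=1.400: state=(4.666, 5.043, 6.440)
t=1.600: state=(5.048, 5.010, 7.634)
t=1.800: state=(4.607, 4.282, 7.889)
t=2.000: state=(4.059, 3.886, 7.226)
t=2.200: state=(3.973, 4.051, 6.599)
t=2.400: state=(4.281, 4.479, 6.546)
t=2.600: state=(4.622, 4.732, 7.007)
t=2.800: state=(4.648, 4.570, 7.425)
t=3.000: state=(4.402, 4.267, 7.371)
t=3.200: state=(4.211, 4.170, 7.039)
t=3.400: state=(4.242, 4.306, 6.826)
t=3.600: state=(4.408, 4.492, 6.902)
t=3.800: state=(4.518, 4.535, 7.130)
t=4.000: state=(4.475, 4.423, 7.246)
largest grid value and its neighbours: x(0.440)=5.86447, x(0.445)=5.86590, x(0.450)=5.86568
parabola through these three points peaks at t≈0.447 with x≈5.86601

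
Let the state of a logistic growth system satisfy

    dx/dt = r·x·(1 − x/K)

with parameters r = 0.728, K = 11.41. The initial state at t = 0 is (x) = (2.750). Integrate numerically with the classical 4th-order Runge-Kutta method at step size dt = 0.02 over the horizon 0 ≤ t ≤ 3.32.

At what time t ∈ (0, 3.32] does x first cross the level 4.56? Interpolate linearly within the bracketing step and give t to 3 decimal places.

t = 1.017

t=0.000: state=(2.750)
step 1 (dt=0.02): k1=(1.519), k2=(1.525), k3=(1.525), k4=(1.531); state += dt/6·(k1+2k2+2k3+k4)
t=0.020: state=(2.781)
t=0.040: state=(2.811)
t=0.060: state=(2.842)
continuing one RK4 step at a time; state shown every 10 steps (Δt=0.2):
t=0.200: state=(3.065)
t=0.400: state=(3.402)
t=0.600: state=(3.760)
t=0.800: state=(4.136)
t=1.000: state=(4.527)
next step: t=1.020: state=(4.566) — x has crossed 4.56
linear interpolation between t=1.000 (4.52668) and t=1.020 (4.56650) → t≈1.017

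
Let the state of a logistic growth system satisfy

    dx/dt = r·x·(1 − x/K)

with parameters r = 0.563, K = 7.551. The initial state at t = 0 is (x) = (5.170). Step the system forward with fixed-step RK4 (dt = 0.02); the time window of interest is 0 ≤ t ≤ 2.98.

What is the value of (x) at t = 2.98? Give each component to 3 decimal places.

(x) = (6.953)

t=0.000: state=(5.170)
step 1 (dt=0.02): k1=(0.918), k2=(0.916), k3=(0.916), k4=(0.914); state += dt/6·(k1+2k2+2k3+k4)
t=0.020: state=(5.188)
t=0.040: state=(5.207)
t=0.060: state=(5.225)
continuing one RK4 step at a time; state shown every 5 steps (Δt=0.1):
t=0.100: state=(5.261)
t=0.200: state=(5.350)
t=0.300: state=(5.436)
t=0.400: state=(5.521)
t=0.500: state=(5.604)
t=0.600: state=(5.684)
t=0.700: state=(5.762)
t=0.800: state=(5.837)
t=0.900: state=(5.911)
t=1.000: state=(5.982)
t=1.100: state=(6.051)
t=1.200: state=(6.117)
t=1.300: state=(6.182)
t=1.400: state=(6.244)
t=1.500: state=(6.303)
t=1.600: state=(6.361)
t=1.700: state=(6.416)
t=1.800: state=(6.470)
t=1.900: state=(6.521)
t=2.000: state=(6.570)
t=2.100: state=(6.617)
t=2.200: state=(6.662)
t=2.300: state=(6.705)
t=2.400: state=(6.746)
t=2.500: state=(6.786)
t=2.600: state=(6.824)
t=2.700: state=(6.860)
t=2.800: state=(6.895)
t=2.900: state=(6.928)
t=2.980: state=(6.953)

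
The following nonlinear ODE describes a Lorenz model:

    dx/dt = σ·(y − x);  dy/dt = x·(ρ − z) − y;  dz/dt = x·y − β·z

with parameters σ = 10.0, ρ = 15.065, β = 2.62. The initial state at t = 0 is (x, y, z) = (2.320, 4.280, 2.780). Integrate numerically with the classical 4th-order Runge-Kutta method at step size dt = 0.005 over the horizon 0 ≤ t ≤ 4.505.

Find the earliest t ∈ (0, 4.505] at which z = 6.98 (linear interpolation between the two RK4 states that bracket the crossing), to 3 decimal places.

t=0.000: state=(2.320, 4.280, 2.780)
step 1 (dt=0.005): k1=(19.600, 24.221, 2.646), k2=(19.716, 24.747, 2.982), k3=(19.726, 24.747, 2.984), k4=(19.851, 25.273, 3.328); state += dt/6·(k1+2k2+2k3+k4)
t=0.005: state=(2.419, 4.404, 2.795)
t=0.010: state=(2.519, 4.533, 2.813)
t=0.015: state=(2.620, 4.667, 2.835)
t=0.170: state=(7.175, 11.081, 6.972)
next step: t=0.175: state=(7.371, 11.313, 7.286) — z has crossed 6.98
linear interpolation between t=0.170 (6.97191) and t=0.175 (7.28573) → t≈0.170

t = 0.170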